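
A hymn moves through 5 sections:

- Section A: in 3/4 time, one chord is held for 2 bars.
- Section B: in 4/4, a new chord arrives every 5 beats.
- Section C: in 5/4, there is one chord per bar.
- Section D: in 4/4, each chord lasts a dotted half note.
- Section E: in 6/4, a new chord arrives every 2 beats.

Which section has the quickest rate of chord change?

A: each chord is 6 beats in 3/4, so 0.5 per bar.
B: each chord is 5 beats in 4/4, so 0.8 per bar.
C: each chord is 5 beats in 5/4, so 1 per bar.
D: each chord is 3 beats in 4/4, so 4/3 per bar.
E: each chord is 2 beats in 6/4, so 3 per bar.
Fastest is E at 3 chords/bar.

Section E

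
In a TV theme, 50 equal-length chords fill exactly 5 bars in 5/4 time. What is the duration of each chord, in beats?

5 bars × 5 beats/bar = 25 beats total.
25 beats ÷ 50 chords = 0.5 beats per chord.
(That is an eighth note.)

0.5 beats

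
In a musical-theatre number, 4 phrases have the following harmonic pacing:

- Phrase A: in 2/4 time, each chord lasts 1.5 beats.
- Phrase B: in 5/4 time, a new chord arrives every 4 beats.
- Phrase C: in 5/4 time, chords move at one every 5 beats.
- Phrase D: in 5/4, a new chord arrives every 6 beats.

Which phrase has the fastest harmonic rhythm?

Phrase A

A: 2/1.5 = 4/3 chords/bar.
B: 5/4 = 1.25 chords/bar.
C: 5/5 = 1 chord/bar.
D: 5/6 = 5/6 chords/bar.
Fastest is A at 4/3 chords/bar.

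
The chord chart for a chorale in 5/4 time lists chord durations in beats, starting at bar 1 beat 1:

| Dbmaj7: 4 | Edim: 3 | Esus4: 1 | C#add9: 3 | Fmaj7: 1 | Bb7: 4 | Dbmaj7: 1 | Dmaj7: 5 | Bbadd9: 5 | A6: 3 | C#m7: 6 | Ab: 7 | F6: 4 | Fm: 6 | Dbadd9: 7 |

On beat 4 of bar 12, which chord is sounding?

Dbadd9

Beat 4 of bar 12 is beat (12−1)×5 + 4 = 59 overall.
Running totals: Dbmaj7 ends at 4, Edim ends at 7, Esus4 ends at 8, C#add9 ends at 11, Fmaj7 ends at 12, Bb7 ends at 16, Dbmaj7 ends at 17, Dmaj7 ends at 22, Bbadd9 ends at 27, A6 ends at 30, C#m7 ends at 36, Ab ends at 43, F6 ends at 47, Fm ends at 53, Dbadd9 ends at 60.
Beat 59 falls within Dbadd9.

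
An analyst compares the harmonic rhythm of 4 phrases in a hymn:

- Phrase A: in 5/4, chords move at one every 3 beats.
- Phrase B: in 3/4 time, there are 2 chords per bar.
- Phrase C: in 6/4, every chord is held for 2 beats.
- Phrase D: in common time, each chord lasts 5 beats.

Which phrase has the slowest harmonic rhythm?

Phrase D

A: 5/3 = 5/3 chords/bar.
B: 3/1.5 = 2 chords/bar.
C: 6/2 = 3 chords/bar.
D: 4/5 = 0.8 chords/bar.
Slowest is D at 0.8 chords/bar.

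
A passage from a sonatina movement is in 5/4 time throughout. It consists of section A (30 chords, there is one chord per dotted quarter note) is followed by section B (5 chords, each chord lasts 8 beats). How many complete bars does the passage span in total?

A: 30 × 1.5 = 45 beats = 9 bars.
B: 5 × 8 = 40 beats = 8 bars.
Total: 9 + 8 = 17 bars.

17 bars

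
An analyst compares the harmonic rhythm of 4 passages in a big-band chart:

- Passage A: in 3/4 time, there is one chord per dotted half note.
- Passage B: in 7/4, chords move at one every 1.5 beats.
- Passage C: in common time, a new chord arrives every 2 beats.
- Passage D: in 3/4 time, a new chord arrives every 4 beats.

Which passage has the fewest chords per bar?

Passage D

A: each chord is 3 beats in 3/4, so 1 per bar.
B: each chord is 1.5 beats in 7/4, so 14/3 per bar.
C: each chord is 2 beats in 4/4, so 2 per bar.
D: each chord is 4 beats in 3/4, so 0.75 per bar.
Slowest is D at 0.75 chords/bar.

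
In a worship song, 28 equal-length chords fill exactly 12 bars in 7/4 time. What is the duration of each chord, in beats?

12 bars × 7 beats/bar = 84 beats total.
84 beats ÷ 28 chords = 3 beats per chord.
(That is a dotted half note.)

3 beats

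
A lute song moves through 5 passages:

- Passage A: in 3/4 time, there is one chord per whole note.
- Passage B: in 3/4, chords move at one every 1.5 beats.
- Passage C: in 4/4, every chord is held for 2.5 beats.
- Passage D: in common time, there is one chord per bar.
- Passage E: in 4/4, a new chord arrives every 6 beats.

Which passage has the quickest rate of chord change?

Passage B

A: 3 beats/bar ÷ 4 beats/chord = 0.75 chords/bar.
B: 3 beats/bar ÷ 1.5 beats/chord = 2 chords/bar.
C: 4 beats/bar ÷ 2.5 beats/chord = 1.6 chords/bar.
D: 4 beats/bar ÷ 4 beats/chord = 1 chord/bar.
E: 4 beats/bar ÷ 6 beats/chord = 2/3 chords/bar.
Fastest is B at 2 chords/bar.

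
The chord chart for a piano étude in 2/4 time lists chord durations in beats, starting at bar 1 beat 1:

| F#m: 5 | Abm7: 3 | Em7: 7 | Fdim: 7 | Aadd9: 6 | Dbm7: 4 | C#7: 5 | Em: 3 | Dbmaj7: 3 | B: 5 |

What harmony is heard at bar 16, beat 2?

Beat 2 of bar 16 is beat (16−1)×2 + 2 = 32 overall.
Running totals: F#m ends at 5, Abm7 ends at 8, Em7 ends at 15, Fdim ends at 22, Aadd9 ends at 28, Dbm7 ends at 32.
Beat 32 falls within Dbm7.

Dbm7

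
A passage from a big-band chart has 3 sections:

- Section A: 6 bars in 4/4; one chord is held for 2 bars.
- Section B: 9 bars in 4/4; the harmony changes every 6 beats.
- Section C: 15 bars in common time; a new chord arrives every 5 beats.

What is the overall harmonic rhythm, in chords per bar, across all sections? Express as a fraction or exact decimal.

A: 6 × 4 = 24 beats ÷ 8 = 3 chords.
B: 9 × 4 = 36 beats ÷ 6 = 6 chords.
C: 15 × 4 = 60 beats ÷ 5 = 12 chords.
Overall: 21 chords over 30 bars → 21/30 = 0.7 chords per bar.

0.7 chords per bar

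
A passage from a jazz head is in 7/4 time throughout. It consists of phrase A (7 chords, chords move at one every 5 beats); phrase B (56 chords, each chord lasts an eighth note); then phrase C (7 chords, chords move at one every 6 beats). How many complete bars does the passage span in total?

A: 7 × 5 = 35 beats = 5 bars.
B: 56 × 0.5 = 28 beats = 4 bars.
C: 7 × 6 = 42 beats = 6 bars.
Total: 5 + 4 + 6 = 15 bars.

15 bars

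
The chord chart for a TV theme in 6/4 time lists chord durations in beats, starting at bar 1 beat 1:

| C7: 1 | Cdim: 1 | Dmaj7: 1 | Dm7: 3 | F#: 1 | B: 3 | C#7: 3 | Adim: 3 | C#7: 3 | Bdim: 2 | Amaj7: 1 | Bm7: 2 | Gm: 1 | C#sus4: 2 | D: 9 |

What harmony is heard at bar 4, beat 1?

Beat 1 of bar 4 is beat (4−1)×6 + 1 = 19 overall.
Running totals: C7 ends at 1, Cdim ends at 2, Dmaj7 ends at 3, Dm7 ends at 6, F# ends at 7, B ends at 10, C#7 ends at 13, Adim ends at 16, C#7 ends at 19.
Beat 19 falls within C#7.

C#7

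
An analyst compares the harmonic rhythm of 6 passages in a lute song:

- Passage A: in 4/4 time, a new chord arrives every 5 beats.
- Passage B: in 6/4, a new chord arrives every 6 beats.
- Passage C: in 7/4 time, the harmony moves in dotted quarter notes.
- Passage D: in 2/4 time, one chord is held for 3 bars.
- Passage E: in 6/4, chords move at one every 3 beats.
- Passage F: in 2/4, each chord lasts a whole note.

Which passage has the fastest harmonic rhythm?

A: 4 beats/bar ÷ 5 beats/chord = 0.8 chords/bar.
B: 6 beats/bar ÷ 6 beats/chord = 1 chord/bar.
C: 7 beats/bar ÷ 1.5 beats/chord = 14/3 chords/bar.
D: 2 beats/bar ÷ 6 beats/chord = 1/3 chords/bar.
E: 6 beats/bar ÷ 3 beats/chord = 2 chords/bar.
F: 2 beats/bar ÷ 4 beats/chord = 0.5 chords/bar.
Fastest is C at 14/3 chords/bar.

Passage C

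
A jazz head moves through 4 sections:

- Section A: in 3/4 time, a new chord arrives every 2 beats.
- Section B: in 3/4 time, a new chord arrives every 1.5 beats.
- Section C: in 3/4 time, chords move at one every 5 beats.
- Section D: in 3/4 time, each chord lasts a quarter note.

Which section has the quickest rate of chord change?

A: 3 beats/bar ÷ 2 beats/chord = 1.5 chords/bar.
B: 3 beats/bar ÷ 1.5 beats/chord = 2 chords/bar.
C: 3 beats/bar ÷ 5 beats/chord = 0.6 chords/bar.
D: 3 beats/bar ÷ 1 beat/chord = 3 chords/bar.
Fastest is D at 3 chords/bar.

Section D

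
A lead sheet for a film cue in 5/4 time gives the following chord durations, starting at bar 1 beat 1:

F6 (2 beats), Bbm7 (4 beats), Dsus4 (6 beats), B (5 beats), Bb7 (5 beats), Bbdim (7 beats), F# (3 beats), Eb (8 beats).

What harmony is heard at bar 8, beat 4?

Beat 4 of bar 8 is beat (8−1)×5 + 4 = 39 overall.
Running totals: F6 ends at 2, Bbm7 ends at 6, Dsus4 ends at 12, B ends at 17, Bb7 ends at 22, Bbdim ends at 29, F# ends at 32, Eb ends at 40.
Beat 39 falls within Eb.

Eb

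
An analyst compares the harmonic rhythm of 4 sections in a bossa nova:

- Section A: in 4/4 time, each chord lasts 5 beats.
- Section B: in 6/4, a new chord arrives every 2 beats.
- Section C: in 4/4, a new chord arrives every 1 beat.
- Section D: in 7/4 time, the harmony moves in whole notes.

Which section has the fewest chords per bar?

Section A

A: each chord is 5 beats in 4/4, so 0.8 per bar.
B: each chord is 2 beats in 6/4, so 3 per bar.
C: each chord is 1 beat in 4/4, so 4 per bar.
D: each chord is 4 beats in 7/4, so 1.75 per bar.
Slowest is A at 0.8 chords/bar.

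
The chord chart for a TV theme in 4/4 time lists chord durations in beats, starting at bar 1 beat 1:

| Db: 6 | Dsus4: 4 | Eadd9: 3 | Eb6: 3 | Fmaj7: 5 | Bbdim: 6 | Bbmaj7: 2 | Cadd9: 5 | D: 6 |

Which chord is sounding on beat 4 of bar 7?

Bbmaj7

Beat 4 of bar 7 is beat (7−1)×4 + 4 = 28 overall.
Running totals: Db ends at 6, Dsus4 ends at 10, Eadd9 ends at 13, Eb6 ends at 16, Fmaj7 ends at 21, Bbdim ends at 27, Bbmaj7 ends at 29.
Beat 28 falls within Bbmaj7.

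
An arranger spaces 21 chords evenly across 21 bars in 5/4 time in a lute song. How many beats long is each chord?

21 bars × 5 beats/bar = 105 beats total.
105 beats ÷ 21 chords = 5 beats per chord.

5 beats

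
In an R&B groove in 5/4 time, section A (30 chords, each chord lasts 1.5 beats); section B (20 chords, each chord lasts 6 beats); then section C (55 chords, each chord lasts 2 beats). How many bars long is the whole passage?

A: 30 × 1.5 = 45 beats = 9 bars.
B: 20 × 6 = 120 beats = 24 bars.
C: 55 × 2 = 110 beats = 22 bars.
Total: 9 + 24 + 22 = 55 bars.

55 bars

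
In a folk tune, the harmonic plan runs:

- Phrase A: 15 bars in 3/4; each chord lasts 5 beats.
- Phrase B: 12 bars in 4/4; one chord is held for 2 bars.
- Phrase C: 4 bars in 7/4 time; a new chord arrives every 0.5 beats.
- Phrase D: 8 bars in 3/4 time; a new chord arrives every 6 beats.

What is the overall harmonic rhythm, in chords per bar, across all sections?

A: 15 × 3 = 45 beats ÷ 5 = 9 chords.
B: 12 × 4 = 48 beats ÷ 8 = 6 chords.
C: 4 × 7 = 28 beats ÷ 0.5 = 56 chords.
D: 8 × 3 = 24 beats ÷ 6 = 4 chords.
Overall: 75 chords over 39 bars → 75/39 = 25/13 chords per bar.

25/13 chords per bar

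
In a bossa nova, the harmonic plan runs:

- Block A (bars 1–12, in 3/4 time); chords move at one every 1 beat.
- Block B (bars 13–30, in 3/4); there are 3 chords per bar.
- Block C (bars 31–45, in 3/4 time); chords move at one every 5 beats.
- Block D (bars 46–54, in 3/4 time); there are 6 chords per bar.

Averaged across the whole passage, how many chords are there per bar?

A: 12 × 3 = 36 beats ÷ 1 = 36 chords.
B: 18 × 3 = 54 beats ÷ 1 = 54 chords.
C: 15 × 3 = 45 beats ÷ 5 = 9 chords.
D: 9 × 3 = 27 beats ÷ 0.5 = 54 chords.
Overall: 153 chords over 54 bars → 153/54 = 17/6 chords per bar.

17/6 chords per bar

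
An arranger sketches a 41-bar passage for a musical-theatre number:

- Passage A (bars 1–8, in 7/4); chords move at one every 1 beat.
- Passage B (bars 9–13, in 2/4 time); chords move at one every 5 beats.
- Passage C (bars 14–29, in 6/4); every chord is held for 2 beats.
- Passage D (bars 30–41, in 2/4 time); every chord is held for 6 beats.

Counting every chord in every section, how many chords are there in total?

110 chords

A has 56 beats and chords last 1 each, so 56 chords.
B has 10 beats and chords last 5 each, so 2 chords.
C has 96 beats and chords last 2 each, so 48 chords.
D has 24 beats and chords last 6 each, so 4 chords.
Total: 56 + 2 + 48 + 4 = 110.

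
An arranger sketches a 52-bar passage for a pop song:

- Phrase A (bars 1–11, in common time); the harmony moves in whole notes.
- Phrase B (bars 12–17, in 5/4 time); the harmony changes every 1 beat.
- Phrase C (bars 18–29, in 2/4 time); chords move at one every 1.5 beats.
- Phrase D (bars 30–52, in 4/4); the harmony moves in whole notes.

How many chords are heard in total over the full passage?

A has 44 beats and chords last 4 each, so 11 chords.
B has 30 beats and chords last 1 each, so 30 chords.
C has 24 beats and chords last 1.5 each, so 16 chords.
D has 92 beats and chords last 4 each, so 23 chords.
Total: 11 + 30 + 16 + 23 = 80.

80 chords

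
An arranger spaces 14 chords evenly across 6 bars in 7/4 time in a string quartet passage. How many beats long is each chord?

6 bars × 7 beats/bar = 42 beats total.
42 beats ÷ 14 chords = 3 beats per chord.
(That is a dotted half note.)

3 beats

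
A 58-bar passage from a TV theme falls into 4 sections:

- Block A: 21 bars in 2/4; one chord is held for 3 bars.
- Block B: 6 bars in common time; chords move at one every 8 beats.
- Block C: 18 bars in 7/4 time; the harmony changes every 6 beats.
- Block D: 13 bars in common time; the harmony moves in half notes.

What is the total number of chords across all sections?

57 chords

A: 21·2 = 42 beats, 42/6 = 7 chords.
B: 6·4 = 24 beats, 24/8 = 3 chords.
C: 18·7 = 126 beats, 126/6 = 21 chords.
D: 13·4 = 52 beats, 52/2 = 26 chords.
Total: 7 + 3 + 21 + 26 = 57.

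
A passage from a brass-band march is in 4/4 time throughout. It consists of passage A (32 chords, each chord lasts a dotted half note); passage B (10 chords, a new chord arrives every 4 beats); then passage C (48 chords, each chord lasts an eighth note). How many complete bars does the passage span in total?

40 bars

A: 32 × 3 = 96 beats = 24 bars.
B: 10 × 4 = 40 beats = 10 bars.
C: 48 × 0.5 = 24 beats = 6 bars.
Total: 24 + 10 + 6 = 40 bars.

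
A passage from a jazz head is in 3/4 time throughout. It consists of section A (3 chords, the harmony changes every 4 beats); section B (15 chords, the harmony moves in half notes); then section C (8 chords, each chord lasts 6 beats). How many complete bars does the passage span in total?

30 bars

A: 3 × 4 = 12 beats = 4 bars.
B: 15 × 2 = 30 beats = 10 bars.
C: 8 × 6 = 48 beats = 16 bars.
Total: 4 + 10 + 16 = 30 bars.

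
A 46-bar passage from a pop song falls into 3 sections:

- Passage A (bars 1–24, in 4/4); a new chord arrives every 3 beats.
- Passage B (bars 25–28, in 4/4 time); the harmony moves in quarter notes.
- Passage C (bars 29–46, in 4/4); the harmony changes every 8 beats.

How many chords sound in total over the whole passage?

57 chords

A: 24·4 = 96 beats, 96/3 = 32 chords.
B: 4·4 = 16 beats, 16/1 = 16 chords.
C: 18·4 = 72 beats, 72/8 = 9 chords.
Total: 32 + 16 + 9 = 57.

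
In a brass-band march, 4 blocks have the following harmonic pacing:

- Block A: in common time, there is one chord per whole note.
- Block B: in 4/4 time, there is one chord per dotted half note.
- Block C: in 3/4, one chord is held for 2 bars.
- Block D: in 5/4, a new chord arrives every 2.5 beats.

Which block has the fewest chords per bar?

Block C

A: 4 beats/bar ÷ 4 beats/chord = 1 chord/bar.
B: 4 beats/bar ÷ 3 beats/chord = 4/3 chords/bar.
C: 3 beats/bar ÷ 6 beats/chord = 0.5 chords/bar.
D: 5 beats/bar ÷ 2.5 beats/chord = 2 chords/bar.
Slowest is C at 0.5 chords/bar.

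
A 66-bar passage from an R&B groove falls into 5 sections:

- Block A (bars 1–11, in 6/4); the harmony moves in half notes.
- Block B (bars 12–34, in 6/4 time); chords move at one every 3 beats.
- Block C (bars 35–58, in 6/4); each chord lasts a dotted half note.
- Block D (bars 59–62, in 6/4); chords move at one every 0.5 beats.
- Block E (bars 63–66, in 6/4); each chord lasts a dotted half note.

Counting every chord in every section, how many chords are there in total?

A: 11 bars × 6 beats = 66 beats; 2 beats/chord → 33 chords.
B: 23 bars × 6 beats = 138 beats; 3 beats/chord → 46 chords.
C: 24 bars × 6 beats = 144 beats; 3 beats/chord → 48 chords.
D: 4 bars × 6 beats = 24 beats; 0.5 beats/chord → 48 chords.
E: 4 bars × 6 beats = 24 beats; 3 beats/chord → 8 chords.
Total: 33 + 46 + 48 + 48 + 8 = 183.

183 chords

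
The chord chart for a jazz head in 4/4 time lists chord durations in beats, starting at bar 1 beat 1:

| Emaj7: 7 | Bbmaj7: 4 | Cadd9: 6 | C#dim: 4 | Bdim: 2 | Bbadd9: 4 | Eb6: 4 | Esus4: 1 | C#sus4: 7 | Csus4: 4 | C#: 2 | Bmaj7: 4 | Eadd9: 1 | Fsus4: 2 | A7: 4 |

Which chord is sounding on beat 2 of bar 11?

Beat 2 of bar 11 is beat (11−1)×4 + 2 = 42 overall.
Running totals: Emaj7 ends at 7, Bbmaj7 ends at 11, Cadd9 ends at 17, C#dim ends at 21, Bdim ends at 23, Bbadd9 ends at 27, Eb6 ends at 31, Esus4 ends at 32, C#sus4 ends at 39, Csus4 ends at 43.
Beat 42 falls within Csus4.

Csus4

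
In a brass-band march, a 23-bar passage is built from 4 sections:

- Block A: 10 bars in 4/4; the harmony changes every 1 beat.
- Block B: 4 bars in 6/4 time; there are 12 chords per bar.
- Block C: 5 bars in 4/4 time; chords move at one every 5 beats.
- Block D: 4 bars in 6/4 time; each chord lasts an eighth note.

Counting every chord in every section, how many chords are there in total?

A: 10 bars × 4 beats = 40 beats; 1 beat/chord → 40 chords.
B: 4 bars × 6 beats = 24 beats; 0.5 beats/chord → 48 chords.
C: 5 bars × 4 beats = 20 beats; 5 beats/chord → 4 chords.
D: 4 bars × 6 beats = 24 beats; 0.5 beats/chord → 48 chords.
Total: 40 + 48 + 4 + 48 = 140.

140 chords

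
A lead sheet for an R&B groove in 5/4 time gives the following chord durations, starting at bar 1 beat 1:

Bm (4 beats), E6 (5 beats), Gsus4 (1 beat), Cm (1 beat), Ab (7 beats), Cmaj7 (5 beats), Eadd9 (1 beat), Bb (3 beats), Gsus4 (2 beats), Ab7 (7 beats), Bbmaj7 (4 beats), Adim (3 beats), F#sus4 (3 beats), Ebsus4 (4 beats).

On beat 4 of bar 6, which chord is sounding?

Beat 4 of bar 6 is beat (6−1)×5 + 4 = 29 overall.
Running totals: Bm ends at 4, E6 ends at 9, Gsus4 ends at 10, Cm ends at 11, Ab ends at 18, Cmaj7 ends at 23, Eadd9 ends at 24, Bb ends at 27, Gsus4 ends at 29.
Beat 29 falls within Gsus4.

Gsus4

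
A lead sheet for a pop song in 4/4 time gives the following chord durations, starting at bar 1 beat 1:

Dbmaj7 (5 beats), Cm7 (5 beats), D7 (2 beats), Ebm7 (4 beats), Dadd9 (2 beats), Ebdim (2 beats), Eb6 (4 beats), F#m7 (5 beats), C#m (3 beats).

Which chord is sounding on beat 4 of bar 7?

F#m7

Beat 4 of bar 7 is beat (7−1)×4 + 4 = 28 overall.
Running totals: Dbmaj7 ends at 5, Cm7 ends at 10, D7 ends at 12, Ebm7 ends at 16, Dadd9 ends at 18, Ebdim ends at 20, Eb6 ends at 24, F#m7 ends at 29.
Beat 28 falls within F#m7.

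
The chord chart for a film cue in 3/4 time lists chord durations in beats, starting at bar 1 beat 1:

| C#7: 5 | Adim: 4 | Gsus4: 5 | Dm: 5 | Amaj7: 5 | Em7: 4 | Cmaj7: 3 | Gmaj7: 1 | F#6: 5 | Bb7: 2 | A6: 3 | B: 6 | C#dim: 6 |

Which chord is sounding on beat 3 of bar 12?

F#6

Beat 3 of bar 12 is beat (12−1)×3 + 3 = 36 overall.
Running totals: C#7 ends at 5, Adim ends at 9, Gsus4 ends at 14, Dm ends at 19, Amaj7 ends at 24, Em7 ends at 28, Cmaj7 ends at 31, Gmaj7 ends at 32, F#6 ends at 37.
Beat 36 falls within F#6.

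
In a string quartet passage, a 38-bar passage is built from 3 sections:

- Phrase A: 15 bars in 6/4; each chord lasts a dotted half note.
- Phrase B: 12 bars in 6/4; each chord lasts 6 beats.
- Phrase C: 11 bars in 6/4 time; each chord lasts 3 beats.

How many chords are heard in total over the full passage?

64 chords

A has 90 beats and chords last 3 each, so 30 chords.
B has 72 beats and chords last 6 each, so 12 chords.
C has 66 beats and chords last 3 each, so 22 chords.
Total: 30 + 12 + 22 = 64.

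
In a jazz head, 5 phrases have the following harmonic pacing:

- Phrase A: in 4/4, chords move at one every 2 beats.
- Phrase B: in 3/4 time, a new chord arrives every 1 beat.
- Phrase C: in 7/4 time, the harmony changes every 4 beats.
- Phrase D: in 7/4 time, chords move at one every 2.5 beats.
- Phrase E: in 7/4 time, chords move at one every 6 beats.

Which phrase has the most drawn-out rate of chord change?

Phrase E

A: 4/2 = 2 chords/bar.
B: 3/1 = 3 chords/bar.
C: 7/4 = 1.75 chords/bar.
D: 7/2.5 = 2.8 chords/bar.
E: 7/6 = 7/6 chords/bar.
Slowest is E at 7/6 chords/bar.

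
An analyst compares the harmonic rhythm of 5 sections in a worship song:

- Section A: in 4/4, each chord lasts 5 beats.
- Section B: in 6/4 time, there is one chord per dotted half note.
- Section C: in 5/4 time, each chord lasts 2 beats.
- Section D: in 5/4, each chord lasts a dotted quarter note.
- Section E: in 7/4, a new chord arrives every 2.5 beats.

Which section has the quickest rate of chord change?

Section D

A: 4/5 = 0.8 chords/bar.
B: 6/3 = 2 chords/bar.
C: 5/2 = 2.5 chords/bar.
D: 5/1.5 = 10/3 chords/bar.
E: 7/2.5 = 2.8 chords/bar.
Fastest is D at 10/3 chords/bar.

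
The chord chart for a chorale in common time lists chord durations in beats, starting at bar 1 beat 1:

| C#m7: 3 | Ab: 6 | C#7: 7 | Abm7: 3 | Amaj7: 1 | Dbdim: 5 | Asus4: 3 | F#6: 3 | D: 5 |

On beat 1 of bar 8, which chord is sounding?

Beat 1 of bar 8 is beat (8−1)×4 + 1 = 29 overall.
Running totals: C#m7 ends at 3, Ab ends at 9, C#7 ends at 16, Abm7 ends at 19, Amaj7 ends at 20, Dbdim ends at 25, Asus4 ends at 28, F#6 ends at 31.
Beat 29 falls within F#6.

F#6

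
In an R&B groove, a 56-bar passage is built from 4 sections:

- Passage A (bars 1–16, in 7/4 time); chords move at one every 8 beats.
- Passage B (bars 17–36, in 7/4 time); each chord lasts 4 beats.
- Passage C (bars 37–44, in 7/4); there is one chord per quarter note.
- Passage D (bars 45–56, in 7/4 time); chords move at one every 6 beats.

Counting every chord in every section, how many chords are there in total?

A: 16·7 = 112 beats, 112/8 = 14 chords.
B: 20·7 = 140 beats, 140/4 = 35 chords.
C: 8·7 = 56 beats, 56/1 = 56 chords.
D: 12·7 = 84 beats, 84/6 = 14 chords.
Total: 14 + 35 + 56 + 14 = 119.

119 chords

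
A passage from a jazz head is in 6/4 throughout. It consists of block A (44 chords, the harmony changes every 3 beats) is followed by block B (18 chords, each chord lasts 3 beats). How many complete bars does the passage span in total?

A: 44 × 3 = 132 beats = 22 bars.
B: 18 × 3 = 54 beats = 9 bars.
Total: 22 + 9 = 31 bars.

31 bars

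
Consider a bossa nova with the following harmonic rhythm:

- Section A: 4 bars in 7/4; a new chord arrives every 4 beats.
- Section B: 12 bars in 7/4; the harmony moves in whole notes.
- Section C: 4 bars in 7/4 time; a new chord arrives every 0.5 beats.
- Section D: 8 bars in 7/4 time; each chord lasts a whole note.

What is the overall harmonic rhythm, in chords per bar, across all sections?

3.5 chords per bar

A: 4 × 7 = 28 beats ÷ 4 = 7 chords.
B: 12 × 7 = 84 beats ÷ 4 = 21 chords.
C: 4 × 7 = 28 beats ÷ 0.5 = 56 chords.
D: 8 × 7 = 56 beats ÷ 4 = 14 chords.
Overall: 98 chords over 28 bars → 98/28 = 3.5 chords per bar.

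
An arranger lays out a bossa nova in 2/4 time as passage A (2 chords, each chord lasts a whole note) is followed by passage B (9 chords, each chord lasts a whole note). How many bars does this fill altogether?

A: 2 × 4 = 8 beats = 4 bars.
B: 9 × 4 = 36 beats = 18 bars.
Total: 4 + 18 = 22 bars.

22 bars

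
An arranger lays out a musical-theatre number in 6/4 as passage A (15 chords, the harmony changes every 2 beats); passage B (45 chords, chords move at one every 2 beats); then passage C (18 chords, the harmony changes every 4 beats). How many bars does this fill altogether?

A: 15 × 2 = 30 beats = 5 bars.
B: 45 × 2 = 90 beats = 15 bars.
C: 18 × 4 = 72 beats = 12 bars.
Total: 5 + 15 + 12 = 32 bars.

32 bars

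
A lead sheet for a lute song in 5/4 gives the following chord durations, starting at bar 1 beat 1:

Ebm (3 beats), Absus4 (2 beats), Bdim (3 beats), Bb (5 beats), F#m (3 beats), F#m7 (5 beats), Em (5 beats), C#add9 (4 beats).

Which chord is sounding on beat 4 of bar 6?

Beat 4 of bar 6 is beat (6−1)×5 + 4 = 29 overall.
Running totals: Ebm ends at 3, Absus4 ends at 5, Bdim ends at 8, Bb ends at 13, F#m ends at 16, F#m7 ends at 21, Em ends at 26, C#add9 ends at 30.
Beat 29 falls within C#add9.

C#add9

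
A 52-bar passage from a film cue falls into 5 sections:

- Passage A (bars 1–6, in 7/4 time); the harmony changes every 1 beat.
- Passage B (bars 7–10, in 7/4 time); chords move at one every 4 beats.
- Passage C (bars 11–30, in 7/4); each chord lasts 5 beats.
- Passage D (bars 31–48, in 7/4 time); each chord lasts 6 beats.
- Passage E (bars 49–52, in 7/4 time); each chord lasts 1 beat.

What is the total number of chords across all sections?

A has 42 beats and chords last 1 each, so 42 chords.
B has 28 beats and chords last 4 each, so 7 chords.
C has 140 beats and chords last 5 each, so 28 chords.
D has 126 beats and chords last 6 each, so 21 chords.
E has 28 beats and chords last 1 each, so 28 chords.
Total: 42 + 7 + 28 + 21 + 28 = 126.

126 chords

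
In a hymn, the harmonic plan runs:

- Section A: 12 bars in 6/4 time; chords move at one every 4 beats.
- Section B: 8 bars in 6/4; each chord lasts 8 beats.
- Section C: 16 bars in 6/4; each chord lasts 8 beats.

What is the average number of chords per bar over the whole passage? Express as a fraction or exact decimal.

A: 12 × 6 = 72 beats ÷ 4 = 18 chords.
B: 8 × 6 = 48 beats ÷ 8 = 6 chords.
C: 16 × 6 = 96 beats ÷ 8 = 12 chords.
Overall: 36 chords over 36 bars → 36/36 = 1 chords per bar.

1 chords per bar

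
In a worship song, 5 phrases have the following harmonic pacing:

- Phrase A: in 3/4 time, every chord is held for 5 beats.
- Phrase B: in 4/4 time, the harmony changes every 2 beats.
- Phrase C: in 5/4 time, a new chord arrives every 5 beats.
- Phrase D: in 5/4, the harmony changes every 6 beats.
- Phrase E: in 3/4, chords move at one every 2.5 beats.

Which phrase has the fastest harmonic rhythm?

A: 3 beats/bar ÷ 5 beats/chord = 0.6 chords/bar.
B: 4 beats/bar ÷ 2 beats/chord = 2 chords/bar.
C: 5 beats/bar ÷ 5 beats/chord = 1 chord/bar.
D: 5 beats/bar ÷ 6 beats/chord = 5/6 chords/bar.
E: 3 beats/bar ÷ 2.5 beats/chord = 1.2 chords/bar.
Fastest is B at 2 chords/bar.

Phrase B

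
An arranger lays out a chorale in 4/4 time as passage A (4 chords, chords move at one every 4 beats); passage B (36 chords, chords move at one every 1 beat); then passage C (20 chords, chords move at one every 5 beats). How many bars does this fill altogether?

A: 4 × 4 = 16 beats = 4 bars.
B: 36 × 1 = 36 beats = 9 bars.
C: 20 × 5 = 100 beats = 25 bars.
Total: 4 + 9 + 25 = 38 bars.

38 bars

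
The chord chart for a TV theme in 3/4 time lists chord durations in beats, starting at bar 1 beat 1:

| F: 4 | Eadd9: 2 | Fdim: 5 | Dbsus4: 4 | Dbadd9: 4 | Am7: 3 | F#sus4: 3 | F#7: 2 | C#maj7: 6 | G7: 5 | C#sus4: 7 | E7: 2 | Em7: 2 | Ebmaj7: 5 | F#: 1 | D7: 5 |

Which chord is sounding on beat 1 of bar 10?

Beat 1 of bar 10 is beat (10−1)×3 + 1 = 28 overall.
Running totals: F ends at 4, Eadd9 ends at 6, Fdim ends at 11, Dbsus4 ends at 15, Dbadd9 ends at 19, Am7 ends at 22, F#sus4 ends at 25, F#7 ends at 27, C#maj7 ends at 33.
Beat 28 falls within C#maj7.

C#maj7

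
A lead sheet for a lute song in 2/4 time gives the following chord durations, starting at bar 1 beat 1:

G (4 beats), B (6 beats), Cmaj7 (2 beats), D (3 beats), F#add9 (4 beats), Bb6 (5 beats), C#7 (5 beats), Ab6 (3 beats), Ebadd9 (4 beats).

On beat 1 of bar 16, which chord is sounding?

Ab6

Beat 1 of bar 16 is beat (16−1)×2 + 1 = 31 overall.
Running totals: G ends at 4, B ends at 10, Cmaj7 ends at 12, D ends at 15, F#add9 ends at 19, Bb6 ends at 24, C#7 ends at 29, Ab6 ends at 32.
Beat 31 falls within Ab6.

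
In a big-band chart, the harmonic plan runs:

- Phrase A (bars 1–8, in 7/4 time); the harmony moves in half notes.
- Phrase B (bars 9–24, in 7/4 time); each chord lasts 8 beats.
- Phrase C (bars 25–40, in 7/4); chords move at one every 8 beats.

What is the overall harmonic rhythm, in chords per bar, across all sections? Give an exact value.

A: 8 bars of 7 beats is 56 beats; at 2 beats each that's 28 chords.
B: 16 bars of 7 beats is 112 beats; at 8 beats each that's 14 chords.
C: 16 bars of 7 beats is 112 beats; at 8 beats each that's 14 chords.
Overall: 56 chords over 40 bars → 56/40 = 1.4 chords per bar.

1.4 chords per bar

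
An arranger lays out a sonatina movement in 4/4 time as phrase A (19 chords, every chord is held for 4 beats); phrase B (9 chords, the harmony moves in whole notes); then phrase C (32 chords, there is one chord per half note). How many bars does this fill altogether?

44 bars

A: 19 × 4 = 76 beats = 19 bars.
B: 9 × 4 = 36 beats = 9 bars.
C: 32 × 2 = 64 beats = 16 bars.
Total: 19 + 9 + 16 = 44 bars.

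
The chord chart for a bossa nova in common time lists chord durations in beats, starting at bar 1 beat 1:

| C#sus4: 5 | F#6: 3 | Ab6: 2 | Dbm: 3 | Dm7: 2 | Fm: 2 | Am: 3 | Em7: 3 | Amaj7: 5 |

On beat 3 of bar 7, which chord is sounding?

Amaj7

Beat 3 of bar 7 is beat (7−1)×4 + 3 = 27 overall.
Running totals: C#sus4 ends at 5, F#6 ends at 8, Ab6 ends at 10, Dbm ends at 13, Dm7 ends at 15, Fm ends at 17, Am ends at 20, Em7 ends at 23, Amaj7 ends at 28.
Beat 27 falls within Amaj7.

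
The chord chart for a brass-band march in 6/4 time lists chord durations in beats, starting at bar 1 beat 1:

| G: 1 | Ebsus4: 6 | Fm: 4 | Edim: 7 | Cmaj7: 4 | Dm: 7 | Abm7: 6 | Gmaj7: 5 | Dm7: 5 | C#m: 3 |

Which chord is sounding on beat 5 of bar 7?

Beat 5 of bar 7 is beat (7−1)×6 + 5 = 41 overall.
Running totals: G ends at 1, Ebsus4 ends at 7, Fm ends at 11, Edim ends at 18, Cmaj7 ends at 22, Dm ends at 29, Abm7 ends at 35, Gmaj7 ends at 40, Dm7 ends at 45.
Beat 41 falls within Dm7.

Dm7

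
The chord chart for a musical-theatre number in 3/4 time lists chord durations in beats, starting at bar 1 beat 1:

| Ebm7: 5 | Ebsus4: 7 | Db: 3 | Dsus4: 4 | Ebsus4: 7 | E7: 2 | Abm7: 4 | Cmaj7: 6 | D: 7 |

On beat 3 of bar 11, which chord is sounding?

Cmaj7

Beat 3 of bar 11 is beat (11−1)×3 + 3 = 33 overall.
Running totals: Ebm7 ends at 5, Ebsus4 ends at 12, Db ends at 15, Dsus4 ends at 19, Ebsus4 ends at 26, E7 ends at 28, Abm7 ends at 32, Cmaj7 ends at 38.
Beat 33 falls within Cmaj7.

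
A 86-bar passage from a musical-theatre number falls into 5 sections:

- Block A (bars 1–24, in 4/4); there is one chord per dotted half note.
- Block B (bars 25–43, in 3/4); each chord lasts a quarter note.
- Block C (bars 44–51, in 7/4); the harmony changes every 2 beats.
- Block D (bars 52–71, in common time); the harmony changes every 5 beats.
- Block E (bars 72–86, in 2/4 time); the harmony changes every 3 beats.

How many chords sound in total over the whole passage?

143 chords

A has 96 beats and chords last 3 each, so 32 chords.
B has 57 beats and chords last 1 each, so 57 chords.
C has 56 beats and chords last 2 each, so 28 chords.
D has 80 beats and chords last 5 each, so 16 chords.
E has 30 beats and chords last 3 each, so 10 chords.
Total: 32 + 57 + 28 + 16 + 10 = 143.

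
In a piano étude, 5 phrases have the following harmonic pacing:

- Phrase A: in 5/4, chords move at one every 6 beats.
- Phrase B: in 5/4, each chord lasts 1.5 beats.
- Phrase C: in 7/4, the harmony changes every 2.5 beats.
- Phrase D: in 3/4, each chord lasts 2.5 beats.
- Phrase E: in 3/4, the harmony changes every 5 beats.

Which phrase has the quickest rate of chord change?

Phrase B

A: 5 beats/bar ÷ 6 beats/chord = 5/6 chords/bar.
B: 5 beats/bar ÷ 1.5 beats/chord = 10/3 chords/bar.
C: 7 beats/bar ÷ 2.5 beats/chord = 2.8 chords/bar.
D: 3 beats/bar ÷ 2.5 beats/chord = 1.2 chords/bar.
E: 3 beats/bar ÷ 5 beats/chord = 0.6 chords/bar.
Fastest is B at 10/3 chords/bar.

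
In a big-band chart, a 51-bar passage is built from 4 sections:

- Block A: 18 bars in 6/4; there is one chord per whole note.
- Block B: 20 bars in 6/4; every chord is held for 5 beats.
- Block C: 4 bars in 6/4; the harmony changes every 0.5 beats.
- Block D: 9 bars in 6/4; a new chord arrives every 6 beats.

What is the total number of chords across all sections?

108 chords

A: 18·6 = 108 beats, 108/4 = 27 chords.
B: 20·6 = 120 beats, 120/5 = 24 chords.
C: 4·6 = 24 beats, 24/0.5 = 48 chords.
D: 9·6 = 54 beats, 54/6 = 9 chords.
Total: 27 + 24 + 48 + 9 = 108.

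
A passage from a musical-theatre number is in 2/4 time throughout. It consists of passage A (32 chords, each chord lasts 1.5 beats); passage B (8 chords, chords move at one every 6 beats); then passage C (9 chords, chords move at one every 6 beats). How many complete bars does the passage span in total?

A: 32 × 1.5 = 48 beats = 24 bars.
B: 8 × 6 = 48 beats = 24 bars.
C: 9 × 6 = 54 beats = 27 bars.
Total: 24 + 24 + 27 = 75 bars.

75 bars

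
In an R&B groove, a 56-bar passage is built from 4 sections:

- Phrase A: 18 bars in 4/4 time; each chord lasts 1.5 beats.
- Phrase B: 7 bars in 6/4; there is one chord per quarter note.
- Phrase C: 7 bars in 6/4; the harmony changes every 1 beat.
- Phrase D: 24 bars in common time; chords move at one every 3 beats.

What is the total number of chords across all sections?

A has 72 beats and chords last 1.5 each, so 48 chords.
B has 42 beats and chords last 1 each, so 42 chords.
C has 42 beats and chords last 1 each, so 42 chords.
D has 96 beats and chords last 3 each, so 32 chords.
Total: 48 + 42 + 42 + 32 = 164.

164 chords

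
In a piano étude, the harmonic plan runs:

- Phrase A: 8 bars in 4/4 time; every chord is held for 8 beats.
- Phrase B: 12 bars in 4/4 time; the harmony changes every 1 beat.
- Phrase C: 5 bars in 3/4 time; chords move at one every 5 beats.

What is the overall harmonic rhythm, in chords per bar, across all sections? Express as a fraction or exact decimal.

A: 8 bars of 4 beats is 32 beats; at 8 beats each that's 4 chords.
B: 12 bars of 4 beats is 48 beats; at 1 beat each that's 48 chords.
C: 5 bars of 3 beats is 15 beats; at 5 beats each that's 3 chords.
Overall: 55 chords over 25 bars → 55/25 = 2.2 chords per bar.

2.2 chords per bar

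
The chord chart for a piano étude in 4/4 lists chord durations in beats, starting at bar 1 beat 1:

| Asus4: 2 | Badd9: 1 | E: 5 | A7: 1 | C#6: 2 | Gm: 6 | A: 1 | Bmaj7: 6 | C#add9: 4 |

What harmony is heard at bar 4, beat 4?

Beat 4 of bar 4 is beat (4−1)×4 + 4 = 16 overall.
Running totals: Asus4 ends at 2, Badd9 ends at 3, E ends at 8, A7 ends at 9, C#6 ends at 11, Gm ends at 17.
Beat 16 falls within Gm.

Gm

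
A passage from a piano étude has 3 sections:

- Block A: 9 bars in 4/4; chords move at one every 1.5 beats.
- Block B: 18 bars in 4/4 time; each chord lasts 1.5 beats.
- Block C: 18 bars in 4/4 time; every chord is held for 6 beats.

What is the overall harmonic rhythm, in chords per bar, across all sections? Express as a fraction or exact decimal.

28/15 chords per bar

A: 9 × 4 = 36 beats ÷ 1.5 = 24 chords.
B: 18 × 4 = 72 beats ÷ 1.5 = 48 chords.
C: 18 × 4 = 72 beats ÷ 6 = 12 chords.
Overall: 84 chords over 45 bars → 84/45 = 28/15 chords per bar.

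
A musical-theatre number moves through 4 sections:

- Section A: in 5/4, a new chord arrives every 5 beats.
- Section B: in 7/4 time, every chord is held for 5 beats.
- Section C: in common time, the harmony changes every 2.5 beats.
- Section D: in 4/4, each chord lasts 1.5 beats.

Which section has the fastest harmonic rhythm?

A: 5/5 = 1 chord/bar.
B: 7/5 = 1.4 chords/bar.
C: 4/2.5 = 1.6 chords/bar.
D: 4/1.5 = 8/3 chords/bar.
Fastest is D at 8/3 chords/bar.

Section D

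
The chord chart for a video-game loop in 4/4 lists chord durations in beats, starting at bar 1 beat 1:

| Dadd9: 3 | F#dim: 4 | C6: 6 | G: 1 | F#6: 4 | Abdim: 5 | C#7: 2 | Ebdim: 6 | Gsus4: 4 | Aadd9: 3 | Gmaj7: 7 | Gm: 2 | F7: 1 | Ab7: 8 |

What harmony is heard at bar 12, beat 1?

Gmaj7

Beat 1 of bar 12 is beat (12−1)×4 + 1 = 45 overall.
Running totals: Dadd9 ends at 3, F#dim ends at 7, C6 ends at 13, G ends at 14, F#6 ends at 18, Abdim ends at 23, C#7 ends at 25, Ebdim ends at 31, Gsus4 ends at 35, Aadd9 ends at 38, Gmaj7 ends at 45.
Beat 45 falls within Gmaj7.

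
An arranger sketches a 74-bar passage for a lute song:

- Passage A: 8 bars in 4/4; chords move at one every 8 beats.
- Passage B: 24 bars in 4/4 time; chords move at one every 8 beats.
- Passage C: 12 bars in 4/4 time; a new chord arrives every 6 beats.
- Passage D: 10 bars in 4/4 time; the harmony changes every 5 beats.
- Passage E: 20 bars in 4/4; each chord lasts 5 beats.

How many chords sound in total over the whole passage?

48 chords

A: 8 bars × 4 beats = 32 beats; 8 beats/chord → 4 chords.
B: 24 bars × 4 beats = 96 beats; 8 beats/chord → 12 chords.
C: 12 bars × 4 beats = 48 beats; 6 beats/chord → 8 chords.
D: 10 bars × 4 beats = 40 beats; 5 beats/chord → 8 chords.
E: 20 bars × 4 beats = 80 beats; 5 beats/chord → 16 chords.
Total: 4 + 12 + 8 + 8 + 16 = 48.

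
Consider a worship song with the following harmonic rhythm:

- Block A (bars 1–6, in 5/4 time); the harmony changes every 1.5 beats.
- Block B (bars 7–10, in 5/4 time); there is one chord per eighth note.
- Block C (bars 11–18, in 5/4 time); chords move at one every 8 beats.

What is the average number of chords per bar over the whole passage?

A: 6 bars of 5 beats is 30 beats; at 1.5 beats each that's 20 chords.
B: 4 bars of 5 beats is 20 beats; at 0.5 beats each that's 40 chords.
C: 8 bars of 5 beats is 40 beats; at 8 beats each that's 5 chords.
Overall: 65 chords over 18 bars → 65/18 = 65/18 chords per bar.

65/18 chords per bar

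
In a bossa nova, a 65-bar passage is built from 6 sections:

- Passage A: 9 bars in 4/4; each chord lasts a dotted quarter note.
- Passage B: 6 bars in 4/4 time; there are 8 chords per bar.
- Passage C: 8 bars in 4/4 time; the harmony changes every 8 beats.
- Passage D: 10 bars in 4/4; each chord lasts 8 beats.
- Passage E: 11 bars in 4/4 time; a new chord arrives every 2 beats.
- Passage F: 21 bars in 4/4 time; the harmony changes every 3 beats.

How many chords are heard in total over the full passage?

131 chords

A: 9·4 = 36 beats, 36/1.5 = 24 chords.
B: 6·4 = 24 beats, 24/0.5 = 48 chords.
C: 8·4 = 32 beats, 32/8 = 4 chords.
D: 10·4 = 40 beats, 40/8 = 5 chords.
E: 11·4 = 44 beats, 44/2 = 22 chords.
F: 21·4 = 84 beats, 84/3 = 28 chords.
Total: 24 + 48 + 4 + 5 + 22 + 28 = 131.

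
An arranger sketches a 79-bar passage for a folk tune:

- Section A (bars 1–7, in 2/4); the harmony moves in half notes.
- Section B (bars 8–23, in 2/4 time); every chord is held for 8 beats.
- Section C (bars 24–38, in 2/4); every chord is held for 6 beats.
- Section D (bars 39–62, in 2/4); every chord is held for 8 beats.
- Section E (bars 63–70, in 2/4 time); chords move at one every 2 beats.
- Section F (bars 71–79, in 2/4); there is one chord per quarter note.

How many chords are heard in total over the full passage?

A: 7·2 = 14 beats, 14/2 = 7 chords.
B: 16·2 = 32 beats, 32/8 = 4 chords.
C: 15·2 = 30 beats, 30/6 = 5 chords.
D: 24·2 = 48 beats, 48/8 = 6 chords.
E: 8·2 = 16 beats, 16/2 = 8 chords.
F: 9·2 = 18 beats, 18/1 = 18 chords.
Total: 7 + 4 + 5 + 6 + 8 + 18 = 48.

48 chords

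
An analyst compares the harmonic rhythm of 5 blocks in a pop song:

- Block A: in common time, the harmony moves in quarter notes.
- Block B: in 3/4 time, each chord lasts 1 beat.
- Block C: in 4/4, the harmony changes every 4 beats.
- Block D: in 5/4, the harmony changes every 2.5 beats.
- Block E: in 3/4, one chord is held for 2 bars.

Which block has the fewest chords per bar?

Block E

A: 4 beats/bar ÷ 1 beat/chord = 4 chords/bar.
B: 3 beats/bar ÷ 1 beat/chord = 3 chords/bar.
C: 4 beats/bar ÷ 4 beats/chord = 1 chord/bar.
D: 5 beats/bar ÷ 2.5 beats/chord = 2 chords/bar.
E: 3 beats/bar ÷ 6 beats/chord = 0.5 chords/bar.
Slowest is E at 0.5 chords/bar.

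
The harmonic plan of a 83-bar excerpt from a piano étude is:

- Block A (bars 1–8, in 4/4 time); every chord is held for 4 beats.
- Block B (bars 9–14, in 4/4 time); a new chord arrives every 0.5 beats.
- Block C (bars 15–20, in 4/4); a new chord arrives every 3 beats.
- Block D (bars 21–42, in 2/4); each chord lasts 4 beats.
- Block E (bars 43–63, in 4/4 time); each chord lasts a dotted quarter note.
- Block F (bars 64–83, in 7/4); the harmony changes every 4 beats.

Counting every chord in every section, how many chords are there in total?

166 chords

A has 32 beats and chords last 4 each, so 8 chords.
B has 24 beats and chords last 0.5 each, so 48 chords.
C has 24 beats and chords last 3 each, so 8 chords.
D has 44 beats and chords last 4 each, so 11 chords.
E has 84 beats and chords last 1.5 each, so 56 chords.
F has 140 beats and chords last 4 each, so 35 chords.
Total: 8 + 48 + 8 + 11 + 56 + 35 = 166.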